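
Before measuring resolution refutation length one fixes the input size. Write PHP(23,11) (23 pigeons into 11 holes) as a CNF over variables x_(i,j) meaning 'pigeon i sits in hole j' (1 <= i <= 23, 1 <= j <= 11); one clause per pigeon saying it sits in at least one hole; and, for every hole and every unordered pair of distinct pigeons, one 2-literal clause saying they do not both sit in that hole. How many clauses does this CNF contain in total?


PHP(23,11): 23 pigeons, 11 holes, 23*11 = 253 variables.
- pigeon clauses: one per pigeon -> 23 clauses
- hole clauses: 11 holes * C(23,2) = 11 * 253 -> 2783 clauses
Total clauses = 23 + 2783 = 2806

2806


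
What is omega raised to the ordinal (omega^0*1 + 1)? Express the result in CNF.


omega^(omega^0*1 + 1):
omega^0 = 1, so the exponent is 1 + 1 = 2 (finite ordinal addition).
Result = omega^2, already a single CNF term.

omega^2


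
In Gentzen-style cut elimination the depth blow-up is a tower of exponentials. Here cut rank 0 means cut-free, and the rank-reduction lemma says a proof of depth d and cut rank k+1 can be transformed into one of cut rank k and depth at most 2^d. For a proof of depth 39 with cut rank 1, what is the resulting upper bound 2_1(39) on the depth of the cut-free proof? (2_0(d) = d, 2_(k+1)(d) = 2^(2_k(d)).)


Each rank reduction sends depth d to at most 2^d; cut rank r needs r reductions.
2_0(39) = 39
2_1(39) = 2^39 = 549755813888
Cut-free depth bound = 549755813888

549755813888


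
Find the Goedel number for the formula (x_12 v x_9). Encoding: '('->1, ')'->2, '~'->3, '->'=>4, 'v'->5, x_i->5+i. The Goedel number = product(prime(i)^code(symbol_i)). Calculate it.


Formula: (x_12 v x_9)
Symbol codes: [1, 17, 5, 14, 2]
Primes: [2, 3, 5, 7, 11]
p_1^1 = 2^1 = 2
p_2^17 = 3^17 = 129140163
p_3^5 = 5^5 = 3125
p_4^14 = 7^14 = 678223072849
p_5^2 = 11^2 = 121
Product = 66236790122173555380168750

66236790122173555380168750


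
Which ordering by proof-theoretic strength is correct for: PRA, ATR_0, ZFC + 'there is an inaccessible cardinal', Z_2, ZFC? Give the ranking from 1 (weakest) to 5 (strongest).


Ordering by consistency strength:
1. PRA
2. ATR_0
3. Z_2
4. ZFC
5. ZFC + 'there is an inaccessible cardinal'


PRA=1, ATR_0=2, ZFC + 'there is an inaccessible cardinal'=5, Z_2=3, ZFC=4


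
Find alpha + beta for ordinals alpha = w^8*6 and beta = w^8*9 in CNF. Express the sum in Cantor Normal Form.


Ordinal addition w^8*6 + w^8*9:
Both terms have the same exponent 8.
w^e*c + w^e*d = w^e*(c+d).
Result = w^8*(6+9) = w^8*15

w^8*15


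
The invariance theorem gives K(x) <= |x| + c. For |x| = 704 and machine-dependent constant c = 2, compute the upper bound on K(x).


K(x) <= |x| + c = 704 + 2 = 706

706


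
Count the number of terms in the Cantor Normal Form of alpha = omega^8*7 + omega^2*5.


CNF: omega^8*7 + omega^2*5
Count the summands separated by '+':
  term 1: omega^8*7
  term 2: omega^2*5
Total terms = 2

2


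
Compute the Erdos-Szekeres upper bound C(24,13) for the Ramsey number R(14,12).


R(14,12) <= C(14+12-2, 14-1) = C(24, 13)
C(24, 13) = 24! / (13! * 11!)
= 2496144

2496144


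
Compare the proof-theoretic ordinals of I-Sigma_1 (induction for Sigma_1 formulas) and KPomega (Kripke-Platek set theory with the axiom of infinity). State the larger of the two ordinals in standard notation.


Proof-theoretic ordinal of I-Sigma_1 (induction for Sigma_1 formulas): omega^omega
Proof-theoretic ordinal of KPomega (Kripke-Platek set theory with the axiom of infinity): psi_0(epsilon_{Omega+1})
Comparing: omega^omega < psi_0(epsilon_{Omega+1}).
The larger ordinal is psi_0(epsilon_{Omega+1}) (from KPomega (Kripke-Platek set theory with the axiom of infinity)).

psi_0(epsilon_{Omega+1})


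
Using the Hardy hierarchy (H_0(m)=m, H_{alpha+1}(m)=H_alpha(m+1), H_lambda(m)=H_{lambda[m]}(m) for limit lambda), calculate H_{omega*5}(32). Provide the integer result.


H_{omega*5}(32):
For the Hardy hierarchy, H_{omega*k}(n) = 2^k * n.
2^5 = 32.
32 * 32 = 1024

1024


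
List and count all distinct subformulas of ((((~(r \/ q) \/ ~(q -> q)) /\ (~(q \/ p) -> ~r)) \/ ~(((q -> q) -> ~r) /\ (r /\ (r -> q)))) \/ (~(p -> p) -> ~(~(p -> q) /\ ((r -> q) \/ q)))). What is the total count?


Formula: ((((~(r \/ q) \/ ~(q -> q)) /\ (~(q \/ p) -> ~r)) \/ ~(((q -> q) -> ~r) /\ (r /\ (r -> q)))) \/ (~(p -> p) -> ~(~(p -> q) /\ ((r -> q) \/ q))))
Subformulas found:
  1. r
  2. p
  3. q
  4. ~r
  5. (r -> q)
  6. (q \/ p)
  7. (r \/ q)
  8. (q -> q)
  9. (p -> p)
  10. (p -> q)
  11. ~(p -> p)
  12. ~(q \/ p)
  13. ~(r \/ q)
  14. ~(q -> q)
  15. ~(p -> q)
  16. (r /\ (r -> q))
  17. ((r -> q) \/ q)
  18. ((q -> q) -> ~r)
  19. (~(q \/ p) -> ~r)
  20. (~(r \/ q) \/ ~(q -> q))
  21. (~(p -> q) /\ ((r -> q) \/ q))
  22. ~(~(p -> q) /\ ((r -> q) \/ q))
  23. (((q -> q) -> ~r) /\ (r /\ (r -> q)))
  24. ~(((q -> q) -> ~r) /\ (r /\ (r -> q)))
  25. (~(p -> p) -> ~(~(p -> q) /\ ((r -> q) \/ q)))
  26. ((~(r \/ q) \/ ~(q -> q)) /\ (~(q \/ p) -> ~r))
  27. (((~(r \/ q) \/ ~(q -> q)) /\ (~(q \/ p) -> ~r)) \/ ~(((q -> q) -> ~r) /\ (r /\ (r -> q))))
  28. ((((~(r \/ q) \/ ~(q -> q)) /\ (~(q \/ p) -> ~r)) \/ ~(((q -> q) -> ~r) /\ (r /\ (r -> q)))) \/ (~(p -> p) -> ~(~(p -> q) /\ ((r -> q) \/ q))))
Total distinct subformulas = 28

28


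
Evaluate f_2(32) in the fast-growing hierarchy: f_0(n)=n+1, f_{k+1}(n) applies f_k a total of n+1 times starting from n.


f_2(32) = f_1^33(32)
f_1(m) = 2m + 1.
Iterating: f_1^k(n) = 2^k*(n+1) - 1.
f_2(32) = 2^33*(32+1) - 1 = 8589934592*33 - 1 = 283467841535

283467841535


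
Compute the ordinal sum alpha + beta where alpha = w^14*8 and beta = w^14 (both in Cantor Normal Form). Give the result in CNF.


Ordinal addition w^14*8 + w^14:
Both terms have the same exponent 14.
w^e*c + w^e*d = w^e*(c+d).
Result = w^14*(8+1) = w^14*9

w^14*9


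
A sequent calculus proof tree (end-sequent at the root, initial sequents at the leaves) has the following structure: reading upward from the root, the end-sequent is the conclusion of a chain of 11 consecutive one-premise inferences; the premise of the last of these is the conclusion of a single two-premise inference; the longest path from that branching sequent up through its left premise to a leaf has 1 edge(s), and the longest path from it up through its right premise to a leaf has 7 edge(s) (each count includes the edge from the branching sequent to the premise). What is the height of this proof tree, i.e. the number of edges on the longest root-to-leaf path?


Longest path through the left premise: 1 edges (measured from the branching sequent)
Longest path through the right premise: 7 edges
Height of the subtree rooted at the branching sequent: max(1, 7) = 7
The branching sequent sits 11 edges above the root (the chain of one-premise inferences), so height = 7 + 11 = 18

18


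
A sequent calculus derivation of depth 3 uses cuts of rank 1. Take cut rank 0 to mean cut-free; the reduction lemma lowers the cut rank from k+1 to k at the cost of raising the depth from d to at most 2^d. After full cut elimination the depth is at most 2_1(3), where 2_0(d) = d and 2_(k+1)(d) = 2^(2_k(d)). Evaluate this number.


Each rank reduction sends depth d to at most 2^d; cut rank r needs r reductions.
2_0(3) = 3
2_1(3) = 2^3 = 8
Cut-free depth bound = 8

8


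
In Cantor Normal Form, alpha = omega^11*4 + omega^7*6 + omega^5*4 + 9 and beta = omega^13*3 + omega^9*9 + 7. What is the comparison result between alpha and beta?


Compare term by term from highest exponent:
alpha = omega^11*4 + omega^7*6 + omega^5*4 + 9
beta = omega^13*3 + omega^9*9 + 7
Term 1: alpha has omega^11*4, beta has omega^13*3
Term 2: alpha has omega^7*6, beta has omega^9*9
Term 3: alpha has omega^5*4, beta has omega^0*7
Term 4: alpha has omega^0*9, beta has omega^0*0
Result: alpha < beta

alpha < beta


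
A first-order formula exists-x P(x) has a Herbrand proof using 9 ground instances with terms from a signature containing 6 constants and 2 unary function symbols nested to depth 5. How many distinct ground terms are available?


Herbrand terms by depth:
Depth 0: 6 constants
Depth 1: 12 new terms (running total: 18)
Depth 2: 24 new terms (running total: 42)
Depth 3: 48 new terms (running total: 90)
Depth 4: 96 new terms (running total: 186)
Depth 5: 192 new terms (running total: 378)
Total distinct ground terms = 378

378


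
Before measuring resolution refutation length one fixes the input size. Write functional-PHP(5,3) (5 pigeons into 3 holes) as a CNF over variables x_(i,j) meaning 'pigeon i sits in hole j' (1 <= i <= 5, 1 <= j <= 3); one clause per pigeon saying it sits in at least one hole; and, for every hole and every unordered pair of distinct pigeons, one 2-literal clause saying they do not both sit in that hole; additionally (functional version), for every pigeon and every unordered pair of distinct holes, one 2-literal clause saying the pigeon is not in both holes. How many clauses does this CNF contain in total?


functional-PHP(5,3): 5 pigeons, 3 holes, 5*3 = 15 variables.
- pigeon clauses: one per pigeon -> 5 clauses
- hole clauses: 3 holes * C(5,2) = 3 * 10 -> 30 clauses
- functional clauses: 5 pigeons * C(3,2) = 5 * 3 -> 15 clauses
Total clauses = 5 + 30 + 15 = 50

50


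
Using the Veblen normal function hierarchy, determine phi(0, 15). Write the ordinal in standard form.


phi(0, 15):
phi(0, beta) = omega^beta by definition.
phi(0, 15) = omega^15

omega^15


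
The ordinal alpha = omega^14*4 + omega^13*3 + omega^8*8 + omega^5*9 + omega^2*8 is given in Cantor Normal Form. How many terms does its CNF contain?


CNF: omega^14*4 + omega^13*3 + omega^8*8 + omega^5*9 + omega^2*8
Count the summands separated by '+':
  term 1: omega^14*4
  term 2: omega^13*3
  term 3: omega^8*8
  term 4: omega^5*9
  term 5: omega^2*8
Total terms = 5

5


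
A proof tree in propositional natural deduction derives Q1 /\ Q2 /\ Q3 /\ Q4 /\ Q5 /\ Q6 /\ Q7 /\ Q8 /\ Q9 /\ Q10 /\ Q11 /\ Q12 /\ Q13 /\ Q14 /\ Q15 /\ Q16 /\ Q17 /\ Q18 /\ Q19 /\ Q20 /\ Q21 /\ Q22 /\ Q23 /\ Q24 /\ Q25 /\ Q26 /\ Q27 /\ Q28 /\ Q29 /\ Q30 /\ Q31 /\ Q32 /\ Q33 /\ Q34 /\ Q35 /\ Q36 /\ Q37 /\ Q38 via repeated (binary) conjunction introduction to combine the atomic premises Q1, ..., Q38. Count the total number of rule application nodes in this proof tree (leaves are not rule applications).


The target conjunction has 38 conjuncts, i.e. 37 binary /\ connectives.
Each conjunction-intro joins two pieces, so 38 atoms require 38-1 = 37 applications.
Total inference nodes = 37

37


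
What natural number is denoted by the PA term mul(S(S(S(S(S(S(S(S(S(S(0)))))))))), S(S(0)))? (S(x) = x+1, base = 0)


mul(S^10(0), S^2(0)):
S^10(0) = 10
S^2(0) = 2
10 * 2 = 20

20


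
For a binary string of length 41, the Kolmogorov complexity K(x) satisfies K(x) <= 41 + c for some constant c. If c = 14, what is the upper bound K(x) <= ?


K(x) <= |x| + c = 41 + 14 = 55

55


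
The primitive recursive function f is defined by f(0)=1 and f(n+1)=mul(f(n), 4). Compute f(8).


f(0) = 1
f(1) = mul(f(0), 4) = mul(1, 4) = 4
f(2) = mul(f(1), 4) = mul(4, 4) = 16
f(3) = mul(f(2), 4) = mul(16, 4) = 64
f(4) = mul(f(3), 4) = mul(64, 4) = 256
f(5) = mul(f(4), 4) = mul(256, 4) = 1024
f(6) = mul(f(5), 4) = mul(1024, 4) = 4096
f(7) = mul(f(6), 4) = mul(4096, 4) = 16384
f(8) = mul(f(7), 4) = mul(16384, 4) = 65536


65536


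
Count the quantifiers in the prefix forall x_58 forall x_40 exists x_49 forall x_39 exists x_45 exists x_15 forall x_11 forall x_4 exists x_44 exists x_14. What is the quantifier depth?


Quantifier prefix has 10 quantifier symbols.
Quantifier depth = 10

10


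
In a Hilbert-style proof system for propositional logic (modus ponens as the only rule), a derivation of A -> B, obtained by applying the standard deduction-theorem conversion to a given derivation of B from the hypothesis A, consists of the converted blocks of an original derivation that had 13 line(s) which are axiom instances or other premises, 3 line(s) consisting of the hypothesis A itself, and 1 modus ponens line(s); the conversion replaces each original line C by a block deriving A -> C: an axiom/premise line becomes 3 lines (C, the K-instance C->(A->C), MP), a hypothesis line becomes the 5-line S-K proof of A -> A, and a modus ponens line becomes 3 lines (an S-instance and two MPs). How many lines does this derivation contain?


Deduction-theorem conversion, block by block:
- 13 axiom/premise lines -> 3 lines each = 39
- 3 hypothesis lines -> 5 lines each (identity proof A->A) = 15
- 1 MP lines -> 3 lines each (S-instance, MP, MP) = 3
Total = 39 + 15 + 3 = 57 lines.

57


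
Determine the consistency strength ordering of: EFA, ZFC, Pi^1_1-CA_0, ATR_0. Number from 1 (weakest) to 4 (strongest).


Ordering by consistency strength:
1. EFA
2. ATR_0
3. Pi^1_1-CA_0
4. ZFC


EFA=1, ZFC=4, Pi^1_1-CA_0=3, ATR_0=2


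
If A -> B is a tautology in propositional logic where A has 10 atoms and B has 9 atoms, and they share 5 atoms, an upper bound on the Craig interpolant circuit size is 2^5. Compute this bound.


Shared atoms = 5
Craig interpolant size bound = 2^5
= 32

32


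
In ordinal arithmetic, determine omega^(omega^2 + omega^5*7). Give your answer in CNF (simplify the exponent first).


omega^(omega^2 + omega^5*7):
In ordinal addition a term is absorbed by a following term of strictly larger exponent: 2 < 5, so omega^2 + omega^5*7 = omega^5*7.
omega raised to a CNF ordinal is a single CNF term: Result = omega^(omega^5*7)

omega^(omega^5*7)


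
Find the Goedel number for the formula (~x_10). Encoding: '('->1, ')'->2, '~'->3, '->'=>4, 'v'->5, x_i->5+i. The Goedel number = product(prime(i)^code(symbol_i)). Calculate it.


Formula: (~x_10)
Symbol codes: [1, 3, 15, 2]
Primes: [2, 3, 5, 7]
p_1^1 = 2^1 = 2
p_2^3 = 3^3 = 27
p_3^15 = 5^15 = 30517578125
p_4^2 = 7^2 = 49
Product = 80749511718750

80749511718750


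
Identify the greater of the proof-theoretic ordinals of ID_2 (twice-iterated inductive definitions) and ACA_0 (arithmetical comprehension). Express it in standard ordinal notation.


Proof-theoretic ordinal of ID_2 (twice-iterated inductive definitions): psi_0(epsilon_{Omega_2+1})
Proof-theoretic ordinal of ACA_0 (arithmetical comprehension): epsilon_0
Comparing: epsilon_0 < psi_0(epsilon_{Omega_2+1}).
The larger ordinal is psi_0(epsilon_{Omega_2+1}) (from ID_2 (twice-iterated inductive definitions)).

psi_0(epsilon_{Omega_2+1})


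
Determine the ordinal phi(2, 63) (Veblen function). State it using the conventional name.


phi(2, 63):
phi(2, beta) = zeta_beta (the beta-th zeta number, fixed point of epsilon).
phi(2, 63) = zeta_63

zeta_63


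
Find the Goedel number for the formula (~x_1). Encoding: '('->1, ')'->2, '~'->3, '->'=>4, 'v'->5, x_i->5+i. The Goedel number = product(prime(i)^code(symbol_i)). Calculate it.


Formula: (~x_1)
Symbol codes: [1, 3, 6, 2]
Primes: [2, 3, 5, 7]
p_1^1 = 2^1 = 2
p_2^3 = 3^3 = 27
p_3^6 = 5^6 = 15625
p_4^2 = 7^2 = 49
Product = 41343750

41343750


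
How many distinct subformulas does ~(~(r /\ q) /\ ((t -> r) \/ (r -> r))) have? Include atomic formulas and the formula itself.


Formula: ~(~(r /\ q) /\ ((t -> r) \/ (r -> r)))
Subformulas found:
  1. q
  2. r
  3. t
  4. (r -> r)
  5. (r /\ q)
  6. (t -> r)
  7. ~(r /\ q)
  8. ((t -> r) \/ (r -> r))
  9. (~(r /\ q) /\ ((t -> r) \/ (r -> r)))
  10. ~(~(r /\ q) /\ ((t -> r) \/ (r -> r)))
Total distinct subformulas = 10

10


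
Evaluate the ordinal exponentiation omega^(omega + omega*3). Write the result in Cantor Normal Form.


omega^(omega + omega*3):
Both terms of the exponent have the same exponent 1, so they merge: omega + omega*3 = omega*(1+3) = omega*4.
omega raised to a CNF ordinal is a single CNF term: Result = omega^(omega*4)

omega^(omega*4)


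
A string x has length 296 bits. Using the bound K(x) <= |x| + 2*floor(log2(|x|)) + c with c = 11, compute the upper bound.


floor(log2(296)) = 8
2 * 8 = 16
K(x) <= 296 + 16 + 11 = 323

323


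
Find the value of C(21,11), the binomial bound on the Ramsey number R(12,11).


R(12,11) <= C(12+11-2, 12-1) = C(21, 11)
C(21, 11) = 21! / (11! * 10!)
= 352716

352716


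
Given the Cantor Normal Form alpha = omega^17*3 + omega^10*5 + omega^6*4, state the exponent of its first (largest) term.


CNF: omega^17*3 + omega^10*5 + omega^6*4
The leading term is omega^17*3, which has exponent 17.

17


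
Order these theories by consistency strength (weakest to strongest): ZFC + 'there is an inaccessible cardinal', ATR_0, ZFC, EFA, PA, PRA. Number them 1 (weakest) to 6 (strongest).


Ordering by consistency strength:
1. EFA
2. PRA
3. PA
4. ATR_0
5. ZFC
6. ZFC + 'there is an inaccessible cardinal'


ZFC + 'there is an inaccessible cardinal'=6, ATR_0=4, ZFC=5, EFA=1, PA=3, PRA=2


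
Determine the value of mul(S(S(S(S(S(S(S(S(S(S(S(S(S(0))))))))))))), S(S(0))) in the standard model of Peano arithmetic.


mul(S^13(0), S^2(0)):
S^13(0) = 13
S^2(0) = 2
13 * 2 = 26

26


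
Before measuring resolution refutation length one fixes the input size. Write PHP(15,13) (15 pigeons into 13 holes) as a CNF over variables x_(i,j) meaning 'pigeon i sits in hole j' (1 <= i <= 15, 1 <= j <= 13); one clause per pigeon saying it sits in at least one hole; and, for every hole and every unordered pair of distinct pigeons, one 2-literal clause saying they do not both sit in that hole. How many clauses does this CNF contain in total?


PHP(15,13): 15 pigeons, 13 holes, 15*13 = 195 variables.
- pigeon clauses: one per pigeon -> 15 clauses
- hole clauses: 13 holes * C(15,2) = 13 * 105 -> 1365 clauses
Total clauses = 15 + 1365 = 1380

1380


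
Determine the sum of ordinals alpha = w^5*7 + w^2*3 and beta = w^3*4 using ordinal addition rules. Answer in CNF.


Ordinal addition (w^5*7 + w^2*3) + w^3*4:
alpha's leading term has exponent 5 > beta's exponent 3, so it survives.
alpha's tail term has exponent 2 < beta's exponent 3, so it is absorbed by beta.
In ordinal addition, any term followed by a strictly larger-exponent term is absorbed.
Result = w^5*7 + w^3*4

w^5*7 + w^3*4


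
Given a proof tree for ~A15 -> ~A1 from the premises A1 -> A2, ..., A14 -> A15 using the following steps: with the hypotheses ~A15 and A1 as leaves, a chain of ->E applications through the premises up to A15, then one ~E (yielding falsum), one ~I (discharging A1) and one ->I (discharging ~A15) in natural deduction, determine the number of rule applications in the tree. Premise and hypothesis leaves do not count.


From hypothesis A1, 14 ->E steps along the 14 premises yield A15.
~E with hypothesis ~A15 gives falsum (1 node); ~I discharging A1 gives ~A1 (1 node); ->I discharging ~A15 gives the goal (1 node).
Total = 14 + 3 = 17 inference nodes.

17


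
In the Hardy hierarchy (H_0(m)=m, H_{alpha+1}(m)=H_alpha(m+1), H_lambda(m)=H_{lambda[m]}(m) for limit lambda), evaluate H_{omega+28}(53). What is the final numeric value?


H_{omega+28}(53):
Unwind the 28 successor steps: H_{omega+28}(53) = H_omega(53+28) = H_omega(81).
H_omega(m) = H_m(m) = m + m = 2m.
Result = 2 * 81 = 162

162


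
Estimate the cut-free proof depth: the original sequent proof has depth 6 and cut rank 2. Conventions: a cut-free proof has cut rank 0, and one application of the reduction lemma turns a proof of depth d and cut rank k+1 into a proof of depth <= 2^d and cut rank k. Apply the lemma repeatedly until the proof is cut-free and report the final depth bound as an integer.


Each rank reduction sends depth d to at most 2^d; cut rank r needs r reductions.
2_0(6) = 6
2_1(6) = 2^6 = 64
2_2(6) = 2^64 = 18446744073709551616
Cut-free depth bound = 18446744073709551616

18446744073709551616


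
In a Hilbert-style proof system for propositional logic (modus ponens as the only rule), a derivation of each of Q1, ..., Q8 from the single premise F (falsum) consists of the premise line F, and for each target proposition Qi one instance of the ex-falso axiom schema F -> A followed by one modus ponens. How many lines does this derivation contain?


Ex falso, line by line:
- 1 premise line (F)
- 8 targets, each needing 1 axiom instance (F -> Qi) + 1 MP = 2 lines: 2 * 8 = 16
Total = 1 + 16 = 17 lines.

17


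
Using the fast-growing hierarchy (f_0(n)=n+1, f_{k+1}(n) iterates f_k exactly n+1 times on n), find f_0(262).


f_0(262) = 262 + 1 = 263

263


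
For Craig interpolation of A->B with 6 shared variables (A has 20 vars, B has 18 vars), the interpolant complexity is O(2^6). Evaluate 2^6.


Shared atoms = 6
Craig interpolant size bound = 2^6
= 64

64


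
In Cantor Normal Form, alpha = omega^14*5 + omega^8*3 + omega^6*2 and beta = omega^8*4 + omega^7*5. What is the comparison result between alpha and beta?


Compare term by term from highest exponent:
alpha = omega^14*5 + omega^8*3 + omega^6*2
beta = omega^8*4 + omega^7*5
Term 1: alpha has omega^14*5, beta has omega^8*4
Term 2: alpha has omega^8*3, beta has omega^7*5
Term 3: alpha has omega^6*2, beta has omega^0*0
Result: alpha > beta

alpha > beta


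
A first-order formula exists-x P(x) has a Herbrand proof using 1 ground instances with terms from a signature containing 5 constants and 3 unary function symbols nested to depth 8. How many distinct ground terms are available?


Herbrand terms by depth:
Depth 0: 5 constants
Depth 1: 15 new terms (running total: 20)
Depth 2: 45 new terms (running total: 65)
Depth 3: 135 new terms (running total: 200)
Depth 4: 405 new terms (running total: 605)
Depth 5: 1215 new terms (running total: 1820)
Depth 6: 3645 new terms (running total: 5465)
Depth 7: 10935 new terms (running total: 16400)
Depth 8: 32805 new terms (running total: 49205)
Total distinct ground terms = 49205

49205


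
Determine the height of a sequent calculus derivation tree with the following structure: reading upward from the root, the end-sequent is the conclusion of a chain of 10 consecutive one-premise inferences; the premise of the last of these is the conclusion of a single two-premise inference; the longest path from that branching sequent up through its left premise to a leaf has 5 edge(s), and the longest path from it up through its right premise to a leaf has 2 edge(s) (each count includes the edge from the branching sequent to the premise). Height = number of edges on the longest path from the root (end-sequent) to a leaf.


Longest path through the left premise: 5 edges (measured from the branching sequent)
Longest path through the right premise: 2 edges
Height of the subtree rooted at the branching sequent: max(5, 2) = 5
The branching sequent sits 10 edges above the root (the chain of one-premise inferences), so height = 5 + 10 = 15

15


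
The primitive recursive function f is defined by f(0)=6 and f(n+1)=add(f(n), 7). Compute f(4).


f(0) = 6
f(1) = add(f(0), 7) = add(6, 7) = 13
f(2) = add(f(1), 7) = add(13, 7) = 20
f(3) = add(f(2), 7) = add(20, 7) = 27
f(4) = add(f(3), 7) = add(27, 7) = 34


34


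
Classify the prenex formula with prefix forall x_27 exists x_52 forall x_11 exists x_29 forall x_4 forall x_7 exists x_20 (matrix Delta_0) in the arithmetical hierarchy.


Leading quantifier is forall, so the class is Pi.
Number of quantifier blocks = alternations + 1 = 5 + 1 = 6.
Classification: Pi_6

Pi_6


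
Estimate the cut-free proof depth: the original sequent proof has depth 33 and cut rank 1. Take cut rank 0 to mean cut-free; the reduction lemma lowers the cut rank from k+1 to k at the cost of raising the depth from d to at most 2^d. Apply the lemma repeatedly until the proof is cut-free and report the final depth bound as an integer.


Each rank reduction sends depth d to at most 2^d; cut rank r needs r reductions.
2_0(33) = 33
2_1(33) = 2^33 = 8589934592
Cut-free depth bound = 8589934592

8589934592


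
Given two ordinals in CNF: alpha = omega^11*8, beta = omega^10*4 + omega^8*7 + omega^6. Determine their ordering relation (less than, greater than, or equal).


Compare term by term from highest exponent:
alpha = omega^11*8
beta = omega^10*4 + omega^8*7 + omega^6
Term 1: alpha has omega^11*8, beta has omega^10*4
Term 2: alpha has omega^0*0, beta has omega^8*7
Term 3: alpha has omega^0*0, beta has omega^6*1
Result: alpha > beta

alpha > beta


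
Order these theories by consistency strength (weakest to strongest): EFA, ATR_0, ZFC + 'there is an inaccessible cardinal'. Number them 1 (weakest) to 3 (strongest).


Ordering by consistency strength:
1. EFA
2. ATR_0
3. ZFC + 'there is an inaccessible cardinal'


EFA=1, ATR_0=2, ZFC + 'there is an inaccessible cardinal'=3


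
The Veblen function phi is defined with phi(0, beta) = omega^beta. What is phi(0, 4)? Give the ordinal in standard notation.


phi(0, 4):
phi(0, beta) = omega^beta by definition.
phi(0, 4) = omega^4

omega^4


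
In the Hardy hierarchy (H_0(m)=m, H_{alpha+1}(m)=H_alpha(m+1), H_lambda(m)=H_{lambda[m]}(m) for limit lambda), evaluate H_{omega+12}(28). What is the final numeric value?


H_{omega+12}(28):
Unwind the 12 successor steps: H_{omega+12}(28) = H_omega(28+12) = H_omega(40).
H_omega(m) = H_m(m) = m + m = 2m.
Result = 2 * 40 = 80

80


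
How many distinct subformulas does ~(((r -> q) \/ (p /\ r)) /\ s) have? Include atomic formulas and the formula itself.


Formula: ~(((r -> q) \/ (p /\ r)) /\ s)
Subformulas found:
  1. q
  2. s
  3. r
  4. p
  5. (p /\ r)
  6. (r -> q)
  7. ((r -> q) \/ (p /\ r))
  8. (((r -> q) \/ (p /\ r)) /\ s)
  9. ~(((r -> q) \/ (p /\ r)) /\ s)
Total distinct subformulas = 9

9


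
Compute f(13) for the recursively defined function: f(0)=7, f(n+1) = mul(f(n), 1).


f(0) = 7
f(1) = mul(f(0), 1) = mul(7, 1) = 7
f(2) = mul(f(1), 1) = mul(7, 1) = 7
f(3) = mul(f(2), 1) = mul(7, 1) = 7
f(4) = mul(f(3), 1) = mul(7, 1) = 7
f(5) = mul(f(4), 1) = mul(7, 1) = 7
f(6) = mul(f(5), 1) = mul(7, 1) = 7
f(7) = mul(f(6), 1) = mul(7, 1) = 7
f(8) = mul(f(7), 1) = mul(7, 1) = 7
f(9) = mul(f(8), 1) = mul(7, 1) = 7
f(10) = mul(f(9), 1) = mul(7, 1) = 7
f(11) = mul(f(10), 1) = mul(7, 1) = 7
f(12) = mul(f(11), 1) = mul(7, 1) = 7
f(13) = mul(f(12), 1) = mul(7, 1) = 7


7


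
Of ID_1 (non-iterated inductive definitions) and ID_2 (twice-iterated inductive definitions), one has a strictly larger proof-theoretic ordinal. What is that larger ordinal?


Proof-theoretic ordinal of ID_1 (non-iterated inductive definitions): psi_0(epsilon_{Omega+1})
Proof-theoretic ordinal of ID_2 (twice-iterated inductive definitions): psi_0(epsilon_{Omega_2+1})
Comparing: psi_0(epsilon_{Omega+1}) < psi_0(epsilon_{Omega_2+1}).
The larger ordinal is psi_0(epsilon_{Omega_2+1}) (from ID_2 (twice-iterated inductive definitions)).

psi_0(epsilon_{Omega_2+1})


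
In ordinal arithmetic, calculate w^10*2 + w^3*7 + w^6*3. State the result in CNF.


Ordinal addition (w^10*2 + w^3*7) + w^6*3:
alpha's leading term has exponent 10 > beta's exponent 6, so it survives.
alpha's tail term has exponent 3 < beta's exponent 6, so it is absorbed by beta.
In ordinal addition, any term followed by a strictly larger-exponent term is absorbed.
Result = w^10*2 + w^6*3

w^10*2 + w^6*3


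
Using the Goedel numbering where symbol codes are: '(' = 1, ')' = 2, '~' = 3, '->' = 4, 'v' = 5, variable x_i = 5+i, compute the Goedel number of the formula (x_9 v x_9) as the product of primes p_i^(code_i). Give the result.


Formula: (x_9 v x_9)
Symbol codes: [1, 14, 5, 14, 2]
Primes: [2, 3, 5, 7, 11]
p_1^1 = 2^1 = 2
p_2^14 = 3^14 = 4782969
p_3^5 = 5^5 = 3125
p_4^14 = 7^14 = 678223072849
p_5^2 = 11^2 = 121
Product = 2453214448969390940006250

2453214448969390940006250


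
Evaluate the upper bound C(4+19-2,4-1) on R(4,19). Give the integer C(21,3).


R(4,19) <= C(4+19-2, 4-1) = C(21, 3)
C(21, 3) = 21! / (3! * 18!)
= 1330

1330


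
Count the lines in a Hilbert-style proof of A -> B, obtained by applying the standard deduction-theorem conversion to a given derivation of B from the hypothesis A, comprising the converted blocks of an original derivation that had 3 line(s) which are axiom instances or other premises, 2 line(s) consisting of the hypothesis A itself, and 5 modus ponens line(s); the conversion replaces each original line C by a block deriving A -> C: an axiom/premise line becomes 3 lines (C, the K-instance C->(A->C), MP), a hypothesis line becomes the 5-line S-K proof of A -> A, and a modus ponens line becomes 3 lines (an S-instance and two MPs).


Deduction-theorem conversion, block by block:
- 3 axiom/premise lines -> 3 lines each = 9
- 2 hypothesis lines -> 5 lines each (identity proof A->A) = 10
- 5 MP lines -> 3 lines each (S-instance, MP, MP) = 15
Total = 9 + 10 + 15 = 34 lines.

34


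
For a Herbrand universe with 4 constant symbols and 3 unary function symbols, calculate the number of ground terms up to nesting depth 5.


Herbrand terms by depth:
Depth 0: 4 constants
Depth 1: 12 new terms (running total: 16)
Depth 2: 36 new terms (running total: 52)
Depth 3: 108 new terms (running total: 160)
Depth 4: 324 new terms (running total: 484)
Depth 5: 972 new terms (running total: 1456)
Total distinct ground terms = 1456

1456


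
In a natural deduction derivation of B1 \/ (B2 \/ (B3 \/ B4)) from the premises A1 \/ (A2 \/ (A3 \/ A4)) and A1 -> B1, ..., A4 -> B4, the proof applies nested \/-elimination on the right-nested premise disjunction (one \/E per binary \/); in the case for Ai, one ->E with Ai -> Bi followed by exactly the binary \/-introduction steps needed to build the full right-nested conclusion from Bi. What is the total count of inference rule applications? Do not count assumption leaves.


Constructive dilemma with 4 branches, all disjunctions right-nested:
- \/E: the premise has 3 binary \/, each eliminated once: 3 nodes.
- ->E: one per case (Ai with Ai -> Bi gives Bi): 4 nodes.
- \/I: in case i < n, Bi needs 1 step to form Bi \/ (B(i+1) \/ ...) and then i-1 steps to prepend B(i-1), ..., B1, i.e. i steps; in case i = n, B4 needs 3 prepend steps.
  \/I total = (1 + 2 + ... + 3) + 3 = 6 + 3 = 9 nodes.
Total = 3 + 4 + 9 = 16

16


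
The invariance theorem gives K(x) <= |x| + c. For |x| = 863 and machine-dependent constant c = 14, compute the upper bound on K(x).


K(x) <= |x| + c = 863 + 14 = 877

877


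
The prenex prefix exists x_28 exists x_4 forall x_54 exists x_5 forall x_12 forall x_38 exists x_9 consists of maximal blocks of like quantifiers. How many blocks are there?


Alternations = 4.
Blocks = alternations + 1 = 5

5


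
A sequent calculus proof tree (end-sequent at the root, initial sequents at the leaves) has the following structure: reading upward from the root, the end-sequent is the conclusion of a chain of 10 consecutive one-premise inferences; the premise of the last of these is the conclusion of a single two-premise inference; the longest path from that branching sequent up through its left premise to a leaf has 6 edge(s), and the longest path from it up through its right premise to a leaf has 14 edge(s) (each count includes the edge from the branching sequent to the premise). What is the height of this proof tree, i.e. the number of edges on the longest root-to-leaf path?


Longest path through the left premise: 6 edges (measured from the branching sequent)
Longest path through the right premise: 14 edges
Height of the subtree rooted at the branching sequent: max(6, 14) = 14
The branching sequent sits 10 edges above the root (the chain of one-premise inferences), so height = 14 + 10 = 24

24


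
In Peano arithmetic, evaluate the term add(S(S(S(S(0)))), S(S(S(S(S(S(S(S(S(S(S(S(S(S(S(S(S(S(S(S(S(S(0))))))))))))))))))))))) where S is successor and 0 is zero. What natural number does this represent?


add(S^4(0), S^22(0)):
S^4(0) = 4
S^22(0) = 22
4 + 22 = 26

26


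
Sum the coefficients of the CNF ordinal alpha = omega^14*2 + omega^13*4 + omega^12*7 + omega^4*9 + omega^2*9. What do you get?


CNF: omega^14*2 + omega^13*4 + omega^12*7 + omega^4*9 + omega^2*9
Coefficients: 2 + 4 + 7 + 9 + 9 = 31

31


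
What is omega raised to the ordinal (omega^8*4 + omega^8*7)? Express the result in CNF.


omega^(omega^8*4 + omega^8*7):
Both terms of the exponent have the same exponent 8, so they merge: omega^8*4 + omega^8*7 = omega^8*(4+7) = omega^8*11.
omega raised to a CNF ordinal is a single CNF term: Result = omega^(omega^8*11)

omega^(omega^8*11)


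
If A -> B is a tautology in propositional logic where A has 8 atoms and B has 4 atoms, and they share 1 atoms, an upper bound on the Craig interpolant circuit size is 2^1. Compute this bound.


Shared atoms = 1
Craig interpolant size bound = 2^1
= 2

2


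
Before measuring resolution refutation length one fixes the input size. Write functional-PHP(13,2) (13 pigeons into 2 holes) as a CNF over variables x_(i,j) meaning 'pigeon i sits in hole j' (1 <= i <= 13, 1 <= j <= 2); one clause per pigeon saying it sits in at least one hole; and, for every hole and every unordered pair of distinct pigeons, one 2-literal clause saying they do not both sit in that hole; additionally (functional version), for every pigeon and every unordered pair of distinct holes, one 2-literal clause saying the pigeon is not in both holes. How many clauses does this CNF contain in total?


functional-PHP(13,2): 13 pigeons, 2 holes, 13*2 = 26 variables.
- pigeon clauses: one per pigeon -> 13 clauses
- hole clauses: 2 holes * C(13,2) = 2 * 78 -> 156 clauses
- functional clauses: 13 pigeons * C(2,2) = 13 * 1 -> 13 clauses
Total clauses = 13 + 156 + 13 = 182

182


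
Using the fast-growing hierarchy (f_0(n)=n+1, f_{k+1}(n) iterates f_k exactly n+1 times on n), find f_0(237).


f_0(237) = 237 + 1 = 238

238


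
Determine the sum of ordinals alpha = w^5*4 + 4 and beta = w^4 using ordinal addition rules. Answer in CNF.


Ordinal addition (w^5*4 + 4) + w^4:
alpha's leading term has exponent 5 > beta's exponent 4, so it survives.
alpha's tail term has exponent 0 < beta's exponent 4, so it is absorbed by beta.
In ordinal addition, any term followed by a strictly larger-exponent term is absorbed.
Result = w^5*4 + w^4

w^5*4 + w^4


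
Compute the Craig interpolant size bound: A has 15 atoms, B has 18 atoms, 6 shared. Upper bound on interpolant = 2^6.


Shared atoms = 6
Craig interpolant size bound = 2^6
= 64

64


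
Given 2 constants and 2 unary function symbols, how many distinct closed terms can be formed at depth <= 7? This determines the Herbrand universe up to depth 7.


Herbrand terms by depth:
Depth 0: 2 constants
Depth 1: 4 new terms (running total: 6)
Depth 2: 8 new terms (running total: 14)
Depth 3: 16 new terms (running total: 30)
Depth 4: 32 new terms (running total: 62)
Depth 5: 64 new terms (running total: 126)
Depth 6: 128 new terms (running total: 254)
Depth 7: 256 new terms (running total: 510)
Total distinct ground terms = 510

510


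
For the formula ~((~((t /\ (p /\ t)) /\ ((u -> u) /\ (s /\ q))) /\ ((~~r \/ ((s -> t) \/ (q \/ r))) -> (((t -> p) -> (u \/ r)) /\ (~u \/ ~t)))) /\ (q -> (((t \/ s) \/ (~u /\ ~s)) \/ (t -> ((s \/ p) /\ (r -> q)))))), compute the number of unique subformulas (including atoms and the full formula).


Formula: ~((~((t /\ (p /\ t)) /\ ((u -> u) /\ (s /\ q))) /\ ((~~r \/ ((s -> t) \/ (q \/ r))) -> (((t -> p) -> (u \/ r)) /\ (~u \/ ~t)))) /\ (q -> (((t \/ s) \/ (~u /\ ~s)) \/ (t -> ((s \/ p) /\ (r -> q))))))
Subformulas found:
  1. r
  2. p
  3. q
  4. u
  5. s
  6. t
  7. ~t
  8. ~u
  9. ~s
  10. ~r
  11. ~~r
  12. (r -> q)
  13. (u -> u)
  14. (t \/ s)
  15. (p /\ t)
  16. (q \/ r)
  17. (t -> p)
  18. (s /\ q)
  19. (s -> t)
  20. (s \/ p)
  21. (u \/ r)
  22. (~u \/ ~t)
  23. (~u /\ ~s)
  24. (t /\ (p /\ t))
  25. ((s -> t) \/ (q \/ r))
  26. ((u -> u) /\ (s /\ q))
  27. ((t -> p) -> (u \/ r))
  28. ((s \/ p) /\ (r -> q))
  29. ((t \/ s) \/ (~u /\ ~s))
  30. (t -> ((s \/ p) /\ (r -> q)))
  31. (~~r \/ ((s -> t) \/ (q \/ r)))
  32. (((t -> p) -> (u \/ r)) /\ (~u \/ ~t))
  33. ((t /\ (p /\ t)) /\ ((u -> u) /\ (s /\ q)))
  34. ~((t /\ (p /\ t)) /\ ((u -> u) /\ (s /\ q)))
  35. (((t \/ s) \/ (~u /\ ~s)) \/ (t -> ((s \/ p) /\ (r -> q))))
  36. (q -> (((t \/ s) \/ (~u /\ ~s)) \/ (t -> ((s \/ p) /\ (r -> q)))))
  37. ((~~r \/ ((s -> t) \/ (q \/ r))) -> (((t -> p) -> (u \/ r)) /\ (~u \/ ~t)))
  38. (~((t /\ (p /\ t)) /\ ((u -> u) /\ (s /\ q))) /\ ((~~r \/ ((s -> t) \/ (q \/ r))) -> (((t -> p) -> (u \/ r)) /\ (~u \/ ~t))))
  39. ((~((t /\ (p /\ t)) /\ ((u -> u) /\ (s /\ q))) /\ ((~~r \/ ((s -> t) \/ (q \/ r))) -> (((t -> p) -> (u \/ r)) /\ (~u \/ ~t)))) /\ (q -> (((t \/ s) \/ (~u /\ ~s)) \/ (t -> ((s \/ p) /\ (r -> q))))))
  40. ~((~((t /\ (p /\ t)) /\ ((u -> u) /\ (s /\ q))) /\ ((~~r \/ ((s -> t) \/ (q \/ r))) -> (((t -> p) -> (u \/ r)) /\ (~u \/ ~t)))) /\ (q -> (((t \/ s) \/ (~u /\ ~s)) \/ (t -> ((s \/ p) /\ (r -> q))))))
Total distinct subformulas = 40

40


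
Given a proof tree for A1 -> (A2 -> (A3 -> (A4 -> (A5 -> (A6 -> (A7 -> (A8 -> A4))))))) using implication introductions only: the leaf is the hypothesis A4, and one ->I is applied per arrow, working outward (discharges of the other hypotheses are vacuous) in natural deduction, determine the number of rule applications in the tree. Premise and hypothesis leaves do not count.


The formula has 8 arrows (->); its innermost consequent A4 is one of the antecedents,
so the proof starts from the hypothesis leaf A4 (not a rule application) and closes one arrow per ->I.
Building A1 -> (A2 -> (A3 -> (A4 -> (A5 -> (A6 -> (A7 -> (A8 -> A4))))))) therefore takes 8 nested implication introductions.
Total inference nodes = 8

8


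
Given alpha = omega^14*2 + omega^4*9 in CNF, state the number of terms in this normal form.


CNF: omega^14*2 + omega^4*9
Count the summands separated by '+':
  term 1: omega^14*2
  term 2: omega^4*9
Total terms = 2

2


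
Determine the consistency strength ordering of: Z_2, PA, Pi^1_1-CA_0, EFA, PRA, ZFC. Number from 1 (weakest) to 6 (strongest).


Ordering by consistency strength:
1. EFA
2. PRA
3. PA
4. Pi^1_1-CA_0
5. Z_2
6. ZFC


Z_2=5, PA=3, Pi^1_1-CA_0=4, EFA=1, PRA=2, ZFC=6


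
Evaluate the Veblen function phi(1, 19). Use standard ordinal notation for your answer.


phi(1, 19):
phi(1, beta) = epsilon_beta (the beta-th epsilon number).
phi(1, 19) = epsilon_19

epsilon_19


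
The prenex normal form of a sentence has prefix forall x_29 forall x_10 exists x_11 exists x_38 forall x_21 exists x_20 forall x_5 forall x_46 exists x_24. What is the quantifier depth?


Quantifier prefix has 9 quantifier symbols.
Quantifier depth = 9

9


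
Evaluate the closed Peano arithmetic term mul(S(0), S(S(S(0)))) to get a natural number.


mul(S^1(0), S^3(0)):
S^1(0) = 1
S^3(0) = 3
1 * 3 = 3

3


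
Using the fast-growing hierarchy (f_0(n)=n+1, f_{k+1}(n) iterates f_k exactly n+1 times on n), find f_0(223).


f_0(223) = 223 + 1 = 224

224


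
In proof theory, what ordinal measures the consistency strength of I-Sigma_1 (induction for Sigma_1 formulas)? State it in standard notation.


The proof-theoretic ordinal of I-Sigma_1 (induction for Sigma_1 formulas) is a standard result in ordinal analysis.
This ordinal is the supremum of order types of primitive recursive well-orderings
that the theory can prove to be well-ordered.
For I-Sigma_1 (induction for Sigma_1 formulas), the proof-theoretic ordinal is omega^omega.

omega^omega


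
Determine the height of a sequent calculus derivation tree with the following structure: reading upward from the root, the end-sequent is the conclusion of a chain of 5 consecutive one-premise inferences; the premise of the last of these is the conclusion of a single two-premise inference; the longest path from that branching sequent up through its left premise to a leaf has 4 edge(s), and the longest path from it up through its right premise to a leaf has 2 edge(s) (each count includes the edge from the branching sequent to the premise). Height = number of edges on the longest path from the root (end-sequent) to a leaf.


Longest path through the left premise: 4 edges (measured from the branching sequent)
Longest path through the right premise: 2 edges
Height of the subtree rooted at the branching sequent: max(4, 2) = 4
The branching sequent sits 5 edges above the root (the chain of one-premise inferences), so height = 4 + 5 = 9

9
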